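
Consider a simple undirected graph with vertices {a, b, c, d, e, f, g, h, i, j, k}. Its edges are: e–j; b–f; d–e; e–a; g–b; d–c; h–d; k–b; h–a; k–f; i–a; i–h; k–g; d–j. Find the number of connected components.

2

Component: {b, f, g, k}
Component: {a, c, d, e, h, i, j}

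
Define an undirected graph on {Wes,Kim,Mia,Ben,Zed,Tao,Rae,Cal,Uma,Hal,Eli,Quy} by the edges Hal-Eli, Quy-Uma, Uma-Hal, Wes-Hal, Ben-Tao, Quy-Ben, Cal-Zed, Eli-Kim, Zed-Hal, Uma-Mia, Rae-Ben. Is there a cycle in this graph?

No

The graph has 12 vertices, 11 edges, and 1 connected component.
A forest on 12 vertices with 1 component has exactly 11 edges, which matches — so no cycle.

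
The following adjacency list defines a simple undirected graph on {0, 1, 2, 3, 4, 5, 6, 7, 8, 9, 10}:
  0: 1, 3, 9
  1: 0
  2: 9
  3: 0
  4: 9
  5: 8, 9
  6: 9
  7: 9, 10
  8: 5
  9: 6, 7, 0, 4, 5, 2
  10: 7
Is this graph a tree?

The graph has 11 vertices and 10 edges.
Connected and |E| = |V| - 1, which characterizes a tree.

Yes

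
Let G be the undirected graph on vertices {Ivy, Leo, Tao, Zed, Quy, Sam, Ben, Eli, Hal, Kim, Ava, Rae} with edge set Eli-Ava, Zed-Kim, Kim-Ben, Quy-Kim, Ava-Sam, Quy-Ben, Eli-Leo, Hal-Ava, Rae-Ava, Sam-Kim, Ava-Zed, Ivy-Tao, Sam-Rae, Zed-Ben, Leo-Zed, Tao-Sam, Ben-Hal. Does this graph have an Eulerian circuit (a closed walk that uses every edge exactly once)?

Degrees: Ivy:1, Leo:2, Tao:2, Zed:4, Quy:2, Sam:4, Ben:4, Eli:2, Hal:2, Kim:4, Ava:5, Rae:2
Vertices with odd degree: Ivy, Ava. An Eulerian circuit requires all degrees even.

No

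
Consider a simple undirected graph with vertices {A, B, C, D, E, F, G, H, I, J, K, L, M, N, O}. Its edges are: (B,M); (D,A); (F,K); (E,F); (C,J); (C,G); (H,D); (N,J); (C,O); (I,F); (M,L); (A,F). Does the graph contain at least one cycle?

The graph has 15 vertices, 12 edges, and 3 connected components.
Since 12 = 15 - 3, the graph is a forest and contains no cycle.

No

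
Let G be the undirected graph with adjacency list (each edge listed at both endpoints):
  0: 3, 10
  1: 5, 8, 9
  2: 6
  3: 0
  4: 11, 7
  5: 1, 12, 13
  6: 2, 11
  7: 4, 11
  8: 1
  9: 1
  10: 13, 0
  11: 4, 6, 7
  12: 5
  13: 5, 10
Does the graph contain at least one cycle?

|V| = 14, |E| = 13, number of components = 2.
Since 13 > 14 - 2, a cycle must exist; for instance 11-4-7-11.

Yes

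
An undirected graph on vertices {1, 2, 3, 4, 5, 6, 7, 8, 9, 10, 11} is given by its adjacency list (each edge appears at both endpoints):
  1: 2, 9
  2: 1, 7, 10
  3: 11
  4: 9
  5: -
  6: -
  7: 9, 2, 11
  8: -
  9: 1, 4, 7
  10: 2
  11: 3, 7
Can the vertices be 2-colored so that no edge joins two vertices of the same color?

Yes

Color {2, 5, 6, 8, 9, 11} black and {1, 3, 4, 7, 10} white. No edge joins two same-colored vertices, so the graph is bipartite.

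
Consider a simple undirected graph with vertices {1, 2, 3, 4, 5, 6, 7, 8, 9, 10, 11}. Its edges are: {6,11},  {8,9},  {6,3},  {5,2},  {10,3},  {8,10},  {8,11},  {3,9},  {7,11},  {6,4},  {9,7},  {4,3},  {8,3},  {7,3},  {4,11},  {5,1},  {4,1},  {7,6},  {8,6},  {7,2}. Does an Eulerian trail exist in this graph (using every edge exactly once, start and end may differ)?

Degrees: 1:2, 2:2, 3:6, 4:4, 5:2, 6:5, 7:5, 8:5, 9:3, 10:2, 11:4
Odd-degree vertices: 6, 7, 8, 9 (4 total).
With 4 odd-degree vertices (more than two), no single trail can use every edge.

No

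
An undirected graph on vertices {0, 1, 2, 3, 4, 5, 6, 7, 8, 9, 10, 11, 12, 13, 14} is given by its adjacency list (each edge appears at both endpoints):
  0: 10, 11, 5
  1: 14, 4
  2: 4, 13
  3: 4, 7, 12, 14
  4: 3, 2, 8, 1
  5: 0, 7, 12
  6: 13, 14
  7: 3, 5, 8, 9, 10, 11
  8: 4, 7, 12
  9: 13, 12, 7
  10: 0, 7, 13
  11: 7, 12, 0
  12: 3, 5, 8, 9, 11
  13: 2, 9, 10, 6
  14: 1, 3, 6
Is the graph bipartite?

Yes

A valid 2-coloring puts {1, 2, 3, 5, 6, 8, 9, 10, 11} on one side and {0, 4, 7, 12, 13, 14} on the other; every edge crosses between the two sides.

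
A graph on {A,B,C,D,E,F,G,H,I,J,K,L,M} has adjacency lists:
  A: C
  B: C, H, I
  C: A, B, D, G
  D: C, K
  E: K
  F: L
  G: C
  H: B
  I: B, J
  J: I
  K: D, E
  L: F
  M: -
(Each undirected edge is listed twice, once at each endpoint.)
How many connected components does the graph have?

3

Component: {M}
Component: {F, L}
Component: {A, B, C, D, E, G, H, I, J, K}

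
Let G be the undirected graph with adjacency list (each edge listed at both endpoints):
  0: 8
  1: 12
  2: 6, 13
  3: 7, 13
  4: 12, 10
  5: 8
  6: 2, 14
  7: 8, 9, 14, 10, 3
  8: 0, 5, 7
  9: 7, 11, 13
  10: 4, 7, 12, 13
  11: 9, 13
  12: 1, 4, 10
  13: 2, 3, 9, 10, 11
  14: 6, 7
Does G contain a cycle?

Yes

The graph has 15 vertices, 19 edges, and 1 connected component.
Since 19 > 15 - 1, a cycle must exist; for instance 7-10-13-11-9-7.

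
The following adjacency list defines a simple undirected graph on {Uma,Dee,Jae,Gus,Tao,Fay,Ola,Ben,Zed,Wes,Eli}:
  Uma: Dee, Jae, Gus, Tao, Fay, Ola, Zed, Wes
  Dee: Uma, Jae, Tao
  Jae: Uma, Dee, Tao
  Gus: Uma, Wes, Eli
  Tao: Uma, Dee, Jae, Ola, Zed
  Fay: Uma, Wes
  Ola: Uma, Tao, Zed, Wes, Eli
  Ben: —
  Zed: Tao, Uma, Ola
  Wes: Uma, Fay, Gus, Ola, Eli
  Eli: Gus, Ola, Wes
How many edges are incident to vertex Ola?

Neighbors of Ola: Uma, Tao, Zed, Wes, Eli.

5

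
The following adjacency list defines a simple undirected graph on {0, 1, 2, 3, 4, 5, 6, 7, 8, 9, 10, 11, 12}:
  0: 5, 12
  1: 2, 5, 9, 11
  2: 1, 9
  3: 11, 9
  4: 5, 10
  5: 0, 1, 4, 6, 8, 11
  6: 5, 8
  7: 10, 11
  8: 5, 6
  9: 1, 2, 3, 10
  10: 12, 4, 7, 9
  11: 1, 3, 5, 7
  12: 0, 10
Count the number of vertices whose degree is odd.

Degrees: 0:2, 1:4, 2:2, 3:2, 4:2, 5:6, 6:2, 7:2, 8:2, 9:4, 10:4, 11:4, 12:2
Odd-degree vertices: none.

0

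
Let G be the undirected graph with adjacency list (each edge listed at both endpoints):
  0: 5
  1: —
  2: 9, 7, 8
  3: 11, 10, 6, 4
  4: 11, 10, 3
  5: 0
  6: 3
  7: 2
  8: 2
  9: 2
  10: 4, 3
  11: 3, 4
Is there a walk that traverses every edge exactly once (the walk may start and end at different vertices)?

Degrees: 0:1, 1:0, 2:3, 3:4, 4:3, 5:1, 6:1, 7:1, 8:1, 9:1, 10:2, 11:2
Odd-degree vertices: 0, 2, 4, 5, 6, 7, 8, 9 (8 total).
With 8 odd-degree vertices (more than two), no single trail can use every edge.

No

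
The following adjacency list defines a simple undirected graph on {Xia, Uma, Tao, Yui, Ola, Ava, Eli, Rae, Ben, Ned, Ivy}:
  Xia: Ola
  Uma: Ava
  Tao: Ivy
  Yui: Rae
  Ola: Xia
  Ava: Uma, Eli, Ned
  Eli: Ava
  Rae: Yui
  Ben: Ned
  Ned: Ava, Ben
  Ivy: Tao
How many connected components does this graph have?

Component: {Xia, Ola}
Component: {Tao, Ivy}
Component: {Yui, Rae}
Component: {Uma, Ava, Eli, Ben, Ned}

4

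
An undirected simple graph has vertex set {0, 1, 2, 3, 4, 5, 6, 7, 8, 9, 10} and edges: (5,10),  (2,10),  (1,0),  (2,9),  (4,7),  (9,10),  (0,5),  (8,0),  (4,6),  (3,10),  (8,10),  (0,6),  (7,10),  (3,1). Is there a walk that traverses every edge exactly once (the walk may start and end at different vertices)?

Degrees: 0:4, 1:2, 2:2, 3:2, 4:2, 5:2, 6:2, 7:2, 8:2, 9:2, 10:6
Odd-degree vertices: none (0 total).
The non-isolated vertices are connected and exactly 0 have odd degree, so an Eulerian trail exists.

Yes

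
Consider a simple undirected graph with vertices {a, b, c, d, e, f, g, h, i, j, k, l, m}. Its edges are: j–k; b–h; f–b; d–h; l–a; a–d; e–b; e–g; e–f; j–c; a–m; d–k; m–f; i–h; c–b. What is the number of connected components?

Component: {a, b, c, d, e, f, g, h, i, j, k, l, m}

1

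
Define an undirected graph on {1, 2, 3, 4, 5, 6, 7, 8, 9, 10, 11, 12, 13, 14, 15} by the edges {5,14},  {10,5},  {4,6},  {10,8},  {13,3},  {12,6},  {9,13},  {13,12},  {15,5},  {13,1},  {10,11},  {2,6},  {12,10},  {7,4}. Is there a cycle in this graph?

|V| = 15, |E| = 14, number of components = 1.
Since 14 = 15 - 1, the graph is a forest and contains no cycle.

No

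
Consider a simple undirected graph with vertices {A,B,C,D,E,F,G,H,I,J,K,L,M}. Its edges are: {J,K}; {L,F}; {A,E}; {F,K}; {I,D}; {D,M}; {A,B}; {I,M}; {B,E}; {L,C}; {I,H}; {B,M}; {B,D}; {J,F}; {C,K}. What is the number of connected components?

Component: {G}
Component: {C, F, J, K, L}
Component: {A, B, D, E, H, I, M}

3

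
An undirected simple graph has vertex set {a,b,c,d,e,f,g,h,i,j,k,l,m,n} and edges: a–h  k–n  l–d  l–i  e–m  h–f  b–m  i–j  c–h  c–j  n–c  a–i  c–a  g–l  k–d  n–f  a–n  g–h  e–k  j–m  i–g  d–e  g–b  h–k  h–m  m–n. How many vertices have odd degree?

6

Degrees: a:4, b:2, c:4, d:3, e:3, f:2, g:4, h:6, i:4, j:3, k:4, l:3, m:5, n:5
Odd-degree vertices: d, e, j, l, m, n.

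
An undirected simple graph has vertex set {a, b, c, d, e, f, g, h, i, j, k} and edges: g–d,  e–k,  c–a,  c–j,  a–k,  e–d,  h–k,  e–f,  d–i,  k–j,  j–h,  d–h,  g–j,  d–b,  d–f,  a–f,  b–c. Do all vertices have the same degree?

Degrees: a:3, b:2, c:3, d:6, e:3, f:3, g:2, h:3, i:1, j:4, k:4
Degrees are not all equal (e.g. deg(i)=1 but deg(d)=6); not regular.

No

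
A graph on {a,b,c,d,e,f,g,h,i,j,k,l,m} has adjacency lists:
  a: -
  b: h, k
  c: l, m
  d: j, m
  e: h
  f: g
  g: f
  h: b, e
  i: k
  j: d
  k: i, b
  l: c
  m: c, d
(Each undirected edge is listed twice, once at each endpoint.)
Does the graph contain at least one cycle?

|V| = 13, |E| = 9, number of components = 4.
A forest on 13 vertices with 4 components has exactly 9 edges, which matches — so no cycle.

No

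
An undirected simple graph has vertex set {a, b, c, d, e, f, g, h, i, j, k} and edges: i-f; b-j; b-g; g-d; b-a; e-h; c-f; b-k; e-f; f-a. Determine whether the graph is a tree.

Yes

|V| = 11, |E| = 10.
Connected and |E| = |V| - 1, which characterizes a tree.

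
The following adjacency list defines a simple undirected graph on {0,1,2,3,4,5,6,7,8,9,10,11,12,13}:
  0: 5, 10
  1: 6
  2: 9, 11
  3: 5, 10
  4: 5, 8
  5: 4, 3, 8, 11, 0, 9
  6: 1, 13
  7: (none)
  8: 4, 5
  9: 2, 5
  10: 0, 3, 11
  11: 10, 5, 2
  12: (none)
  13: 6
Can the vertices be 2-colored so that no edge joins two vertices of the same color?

No

The cycle 4-8-5-4 has length 3, which is odd, so the graph is not bipartite.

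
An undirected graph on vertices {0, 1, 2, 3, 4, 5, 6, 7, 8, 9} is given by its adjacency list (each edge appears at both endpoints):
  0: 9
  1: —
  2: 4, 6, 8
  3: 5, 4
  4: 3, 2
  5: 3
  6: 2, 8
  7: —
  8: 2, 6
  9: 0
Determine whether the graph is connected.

No

Component: {1}
Component: {7}
Component: {0, 9}
Component: {2, 3, 4, 5, 6, 8}
No edge joins these 4 groups, so the graph is disconnected.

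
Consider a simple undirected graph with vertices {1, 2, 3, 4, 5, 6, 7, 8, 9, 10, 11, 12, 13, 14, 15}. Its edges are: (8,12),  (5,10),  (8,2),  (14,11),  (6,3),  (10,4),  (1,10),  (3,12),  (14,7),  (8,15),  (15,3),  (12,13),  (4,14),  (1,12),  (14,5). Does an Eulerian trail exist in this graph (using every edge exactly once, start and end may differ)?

No

Degrees: 1:2, 2:1, 3:3, 4:2, 5:2, 6:1, 7:1, 8:3, 9:0, 10:3, 11:1, 12:4, 13:1, 14:4, 15:2
Odd-degree vertices: 2, 3, 6, 7, 8, 10, 11, 13 (8 total).
An Eulerian trail requires 0 or 2 odd-degree vertices; here there are 8.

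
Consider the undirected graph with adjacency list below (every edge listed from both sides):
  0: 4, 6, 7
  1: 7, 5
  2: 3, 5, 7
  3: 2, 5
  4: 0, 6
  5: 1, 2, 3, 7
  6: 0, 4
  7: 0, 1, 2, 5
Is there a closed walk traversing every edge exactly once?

Degrees: 0:3, 1:2, 2:3, 3:2, 4:2, 5:4, 6:2, 7:4
Vertices with odd degree: 0, 2. An Eulerian circuit requires all degrees even.

No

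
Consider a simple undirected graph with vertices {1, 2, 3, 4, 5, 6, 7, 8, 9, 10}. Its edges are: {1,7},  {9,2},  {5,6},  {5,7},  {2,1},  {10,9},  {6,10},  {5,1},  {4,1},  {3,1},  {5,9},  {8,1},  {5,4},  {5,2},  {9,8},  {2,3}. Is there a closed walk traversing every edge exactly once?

Yes

Degrees: 1:6, 2:4, 3:2, 4:2, 5:6, 6:2, 7:2, 8:2, 9:4, 10:2
All degrees are even and the non-isolated vertices are connected — an Eulerian circuit exists.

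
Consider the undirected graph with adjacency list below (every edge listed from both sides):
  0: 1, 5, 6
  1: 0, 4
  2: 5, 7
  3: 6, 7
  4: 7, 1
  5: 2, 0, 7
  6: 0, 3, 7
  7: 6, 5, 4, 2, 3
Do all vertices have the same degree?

Degrees: 0:3, 1:2, 2:2, 3:2, 4:2, 5:3, 6:3, 7:5
Degrees are not all equal (e.g. deg(1)=2 but deg(7)=5); not regular.

No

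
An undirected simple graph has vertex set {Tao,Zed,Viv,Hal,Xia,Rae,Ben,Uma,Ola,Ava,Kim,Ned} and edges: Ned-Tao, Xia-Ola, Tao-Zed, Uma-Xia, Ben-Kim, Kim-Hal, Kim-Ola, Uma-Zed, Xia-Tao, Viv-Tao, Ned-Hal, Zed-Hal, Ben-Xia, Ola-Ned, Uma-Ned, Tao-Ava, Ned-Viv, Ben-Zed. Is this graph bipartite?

No

The cycle Tao-Viv-Ned-Tao has length 3, which is odd, so the graph is not bipartite.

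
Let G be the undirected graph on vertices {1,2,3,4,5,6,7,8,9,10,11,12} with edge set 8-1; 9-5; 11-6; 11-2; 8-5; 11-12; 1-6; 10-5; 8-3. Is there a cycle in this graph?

No

The graph has 12 vertices, 9 edges, and 3 connected components.
A forest on 12 vertices with 3 components has exactly 9 edges, which matches — so no cycle.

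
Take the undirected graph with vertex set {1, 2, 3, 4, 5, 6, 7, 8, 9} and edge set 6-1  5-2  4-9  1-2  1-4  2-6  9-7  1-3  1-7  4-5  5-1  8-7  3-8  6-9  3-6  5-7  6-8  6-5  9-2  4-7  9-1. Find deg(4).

Neighbors of 4: 1, 5, 7, 9.

4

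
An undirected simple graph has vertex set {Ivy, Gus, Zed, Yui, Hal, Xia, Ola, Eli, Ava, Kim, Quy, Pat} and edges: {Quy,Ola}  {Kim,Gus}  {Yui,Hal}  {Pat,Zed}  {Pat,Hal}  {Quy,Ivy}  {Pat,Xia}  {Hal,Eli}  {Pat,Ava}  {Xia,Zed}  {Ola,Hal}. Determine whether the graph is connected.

Component: {Gus, Kim}
Component: {Ivy, Zed, Yui, Hal, Xia, Ola, Eli, Ava, Quy, Pat}
No edge joins these 2 groups, so the graph is disconnected.

No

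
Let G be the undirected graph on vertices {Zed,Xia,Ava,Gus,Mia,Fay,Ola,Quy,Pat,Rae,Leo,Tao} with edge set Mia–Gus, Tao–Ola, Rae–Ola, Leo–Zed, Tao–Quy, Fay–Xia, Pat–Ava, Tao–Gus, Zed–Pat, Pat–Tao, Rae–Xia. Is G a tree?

Yes

|V| = 12, |E| = 11.
Connected and |E| = |V| - 1, which characterizes a tree.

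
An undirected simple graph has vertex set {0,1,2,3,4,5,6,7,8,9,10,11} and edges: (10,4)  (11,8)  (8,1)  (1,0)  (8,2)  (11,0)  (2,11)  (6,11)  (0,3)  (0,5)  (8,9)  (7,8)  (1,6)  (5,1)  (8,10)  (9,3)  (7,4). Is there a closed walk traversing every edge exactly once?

Degrees: 0:4, 1:4, 2:2, 3:2, 4:2, 5:2, 6:2, 7:2, 8:6, 9:2, 10:2, 11:4
All degrees are even and the non-isolated vertices are connected — an Eulerian circuit exists.

Yes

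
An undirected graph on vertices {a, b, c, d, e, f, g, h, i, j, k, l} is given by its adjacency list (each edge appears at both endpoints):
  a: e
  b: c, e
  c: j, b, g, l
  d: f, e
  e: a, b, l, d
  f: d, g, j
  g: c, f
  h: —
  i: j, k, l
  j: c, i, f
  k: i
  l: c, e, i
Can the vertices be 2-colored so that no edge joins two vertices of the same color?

Yes

A valid 2-coloring puts {c, e, f, h, i} on one side and {a, b, d, g, j, k, l} on the other; every edge crosses between the two sides.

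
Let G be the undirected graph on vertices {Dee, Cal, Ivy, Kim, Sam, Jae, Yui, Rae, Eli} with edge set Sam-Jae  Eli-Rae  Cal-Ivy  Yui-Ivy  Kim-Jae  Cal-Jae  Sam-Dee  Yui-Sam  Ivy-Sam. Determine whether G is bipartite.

Ivy-Sam-Yui-Ivy is an odd cycle (length 3), and a bipartite graph can contain only even cycles.

No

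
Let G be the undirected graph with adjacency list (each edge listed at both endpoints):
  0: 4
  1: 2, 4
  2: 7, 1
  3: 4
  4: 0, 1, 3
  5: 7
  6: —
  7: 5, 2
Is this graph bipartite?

Partition the vertices as {2, 4, 5, 6} vs {0, 1, 3, 7}. Each listed edge has one endpoint in each part, so the graph is bipartite.

Yes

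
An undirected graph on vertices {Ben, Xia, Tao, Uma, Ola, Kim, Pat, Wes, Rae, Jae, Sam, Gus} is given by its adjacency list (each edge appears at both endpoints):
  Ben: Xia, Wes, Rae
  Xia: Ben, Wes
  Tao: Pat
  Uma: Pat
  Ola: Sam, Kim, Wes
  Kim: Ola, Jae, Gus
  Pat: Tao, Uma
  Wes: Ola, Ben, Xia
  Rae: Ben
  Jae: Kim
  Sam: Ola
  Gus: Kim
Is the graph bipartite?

No

The cycle Ben-Xia-Wes-Ben has length 3, which is odd, so the graph is not bipartite.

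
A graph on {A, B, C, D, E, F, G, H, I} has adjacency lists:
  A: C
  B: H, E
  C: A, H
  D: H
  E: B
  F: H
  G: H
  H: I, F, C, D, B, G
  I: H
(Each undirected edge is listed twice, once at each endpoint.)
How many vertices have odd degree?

6

Degrees: A:1, B:2, C:2, D:1, E:1, F:1, G:1, H:6, I:1
Odd-degree vertices: A, D, E, F, G, I.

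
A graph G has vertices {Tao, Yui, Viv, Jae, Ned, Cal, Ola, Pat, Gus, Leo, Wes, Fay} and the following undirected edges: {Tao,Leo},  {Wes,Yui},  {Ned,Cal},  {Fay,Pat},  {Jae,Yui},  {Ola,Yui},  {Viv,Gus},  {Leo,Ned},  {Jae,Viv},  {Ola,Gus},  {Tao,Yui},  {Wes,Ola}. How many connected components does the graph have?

Component: {Pat, Fay}
Component: {Tao, Yui, Viv, Jae, Ned, Cal, Ola, Gus, Leo, Wes}

2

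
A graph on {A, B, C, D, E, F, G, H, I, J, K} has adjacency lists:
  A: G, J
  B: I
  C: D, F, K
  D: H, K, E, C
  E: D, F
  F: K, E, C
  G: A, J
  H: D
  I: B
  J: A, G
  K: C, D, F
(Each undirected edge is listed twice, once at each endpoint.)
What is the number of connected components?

Component: {B, I}
Component: {A, G, J}
Component: {C, D, E, F, H, K}

3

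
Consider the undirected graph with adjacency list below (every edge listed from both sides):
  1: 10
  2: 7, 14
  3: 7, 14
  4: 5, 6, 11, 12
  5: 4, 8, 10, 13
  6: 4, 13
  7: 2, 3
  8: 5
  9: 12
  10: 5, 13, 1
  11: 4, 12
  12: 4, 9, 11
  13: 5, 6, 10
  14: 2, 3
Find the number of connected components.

2

Component: {2, 3, 7, 14}
Component: {1, 4, 5, 6, 8, 9, 10, 11, 12, 13}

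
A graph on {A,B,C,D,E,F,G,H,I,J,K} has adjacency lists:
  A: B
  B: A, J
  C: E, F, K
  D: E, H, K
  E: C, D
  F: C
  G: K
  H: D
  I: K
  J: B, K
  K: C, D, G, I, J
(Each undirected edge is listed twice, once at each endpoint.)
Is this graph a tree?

The graph has 11 vertices and 11 edges.
A tree on 11 vertices has exactly 10 edges; this graph has 11, so it contains a cycle and is not a tree.

No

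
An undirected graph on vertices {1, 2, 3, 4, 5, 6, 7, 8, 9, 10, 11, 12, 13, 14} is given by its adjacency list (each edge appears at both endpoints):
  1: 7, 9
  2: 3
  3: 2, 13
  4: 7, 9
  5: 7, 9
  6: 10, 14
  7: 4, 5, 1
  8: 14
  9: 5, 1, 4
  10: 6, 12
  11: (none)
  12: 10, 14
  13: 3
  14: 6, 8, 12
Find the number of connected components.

Component: {11}
Component: {2, 3, 13}
Component: {1, 4, 5, 7, 9}
Component: {6, 8, 10, 12, 14}

4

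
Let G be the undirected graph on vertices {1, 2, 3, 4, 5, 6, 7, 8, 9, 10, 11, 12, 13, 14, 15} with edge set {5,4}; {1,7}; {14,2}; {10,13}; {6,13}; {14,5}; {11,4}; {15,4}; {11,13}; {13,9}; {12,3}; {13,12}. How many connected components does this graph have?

3

Component: {8}
Component: {1, 7}
Component: {2, 3, 4, 5, 6, 9, 10, 11, 12, 13, 14, 15}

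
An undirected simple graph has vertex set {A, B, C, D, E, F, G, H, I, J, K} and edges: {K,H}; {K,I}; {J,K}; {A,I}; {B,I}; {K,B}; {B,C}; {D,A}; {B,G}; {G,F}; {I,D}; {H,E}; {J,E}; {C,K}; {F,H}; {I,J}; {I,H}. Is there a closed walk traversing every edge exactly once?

No

Degrees: A:2, B:4, C:2, D:2, E:2, F:2, G:2, H:4, I:6, J:3, K:5
J, K have odd degree; an Eulerian circuit needs every degree to be even, so none exists.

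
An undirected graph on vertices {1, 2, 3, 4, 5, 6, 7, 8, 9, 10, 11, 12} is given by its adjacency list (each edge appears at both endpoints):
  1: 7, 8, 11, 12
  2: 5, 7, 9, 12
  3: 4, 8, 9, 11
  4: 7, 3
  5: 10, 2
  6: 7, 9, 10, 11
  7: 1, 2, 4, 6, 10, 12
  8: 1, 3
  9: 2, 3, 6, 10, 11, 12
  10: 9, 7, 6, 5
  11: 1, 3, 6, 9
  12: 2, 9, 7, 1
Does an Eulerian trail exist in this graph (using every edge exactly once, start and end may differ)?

Yes

Degrees: 1:4, 2:4, 3:4, 4:2, 5:2, 6:4, 7:6, 8:2, 9:6, 10:4, 11:4, 12:4
Odd-degree vertices: none (0 total).
The non-isolated vertices are connected and exactly 0 have odd degree, so an Eulerian trail exists.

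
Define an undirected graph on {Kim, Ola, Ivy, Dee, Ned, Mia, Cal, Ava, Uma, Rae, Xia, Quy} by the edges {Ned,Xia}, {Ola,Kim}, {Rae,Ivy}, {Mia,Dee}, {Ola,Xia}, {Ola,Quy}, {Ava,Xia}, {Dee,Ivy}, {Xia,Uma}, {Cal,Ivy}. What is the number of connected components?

2

Component: {Ivy, Dee, Mia, Cal, Rae}
Component: {Kim, Ola, Ned, Ava, Uma, Xia, Quy}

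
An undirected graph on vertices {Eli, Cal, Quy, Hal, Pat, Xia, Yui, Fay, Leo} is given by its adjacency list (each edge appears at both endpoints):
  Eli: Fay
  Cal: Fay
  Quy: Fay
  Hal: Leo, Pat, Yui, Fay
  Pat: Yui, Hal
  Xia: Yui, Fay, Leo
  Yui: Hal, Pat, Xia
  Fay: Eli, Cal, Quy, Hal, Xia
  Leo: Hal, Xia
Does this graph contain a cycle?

The graph has 9 vertices, 11 edges, and 1 connected component.
Since 11 > 9 - 1, a cycle must exist; for instance Fay-Hal-Leo-Xia-Fay.

Yes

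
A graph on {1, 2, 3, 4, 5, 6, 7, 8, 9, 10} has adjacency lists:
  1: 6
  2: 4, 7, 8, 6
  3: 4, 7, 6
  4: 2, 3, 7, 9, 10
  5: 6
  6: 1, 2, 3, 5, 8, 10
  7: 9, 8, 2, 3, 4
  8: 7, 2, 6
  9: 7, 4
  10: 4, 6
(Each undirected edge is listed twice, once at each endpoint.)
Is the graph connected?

A breadth-first search from 1 visits 1, 6, 8, 3, 5, 10, 2, 7, 4, 9 — all 10 vertices — so the graph is connected.

Yes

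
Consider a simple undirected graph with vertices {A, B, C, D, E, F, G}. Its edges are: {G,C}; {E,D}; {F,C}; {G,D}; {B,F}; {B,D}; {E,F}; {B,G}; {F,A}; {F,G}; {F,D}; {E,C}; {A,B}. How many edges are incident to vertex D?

Neighbors of D: B, E, F, G.

4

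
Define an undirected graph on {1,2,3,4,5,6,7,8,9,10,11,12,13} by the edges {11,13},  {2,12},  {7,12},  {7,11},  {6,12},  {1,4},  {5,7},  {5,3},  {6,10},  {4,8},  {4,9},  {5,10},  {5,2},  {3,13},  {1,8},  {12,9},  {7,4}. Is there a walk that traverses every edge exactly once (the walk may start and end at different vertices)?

Yes

Degrees: 1:2, 2:2, 3:2, 4:4, 5:4, 6:2, 7:4, 8:2, 9:2, 10:2, 11:2, 12:4, 13:2
Odd-degree vertices: none (0 total).
With 0 odd-degree vertices and all edges in one connected piece, an Eulerian trail exists.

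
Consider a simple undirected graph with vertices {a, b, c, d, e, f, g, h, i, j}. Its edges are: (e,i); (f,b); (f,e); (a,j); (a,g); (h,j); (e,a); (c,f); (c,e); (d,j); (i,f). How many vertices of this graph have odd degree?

Degrees: a:3, b:1, c:2, d:1, e:4, f:4, g:1, h:1, i:2, j:3
Odd-degree vertices: a, b, d, g, h, j.

6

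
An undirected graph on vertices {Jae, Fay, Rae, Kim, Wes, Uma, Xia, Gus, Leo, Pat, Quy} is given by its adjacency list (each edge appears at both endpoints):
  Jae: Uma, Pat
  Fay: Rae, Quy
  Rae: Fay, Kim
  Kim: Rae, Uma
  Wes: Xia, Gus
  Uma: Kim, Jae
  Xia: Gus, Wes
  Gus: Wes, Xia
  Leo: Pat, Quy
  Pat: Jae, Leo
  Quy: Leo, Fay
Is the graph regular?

Yes

Degrees: Jae:2, Fay:2, Rae:2, Kim:2, Wes:2, Uma:2, Xia:2, Gus:2, Leo:2, Pat:2, Quy:2
All degrees equal 2; the graph is regular.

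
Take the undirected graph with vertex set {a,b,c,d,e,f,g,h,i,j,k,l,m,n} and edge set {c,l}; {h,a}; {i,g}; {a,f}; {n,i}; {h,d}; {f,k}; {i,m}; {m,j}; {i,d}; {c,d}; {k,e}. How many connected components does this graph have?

2

Component: {b}
Component: {a, c, d, e, f, g, h, i, j, k, l, m, n}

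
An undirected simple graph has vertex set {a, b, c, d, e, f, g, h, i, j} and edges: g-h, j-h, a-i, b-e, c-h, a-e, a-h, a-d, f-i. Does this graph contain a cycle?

No

|V| = 10, |E| = 9, number of components = 1.
A forest on 10 vertices with 1 component has exactly 9 edges, which matches — so no cycle.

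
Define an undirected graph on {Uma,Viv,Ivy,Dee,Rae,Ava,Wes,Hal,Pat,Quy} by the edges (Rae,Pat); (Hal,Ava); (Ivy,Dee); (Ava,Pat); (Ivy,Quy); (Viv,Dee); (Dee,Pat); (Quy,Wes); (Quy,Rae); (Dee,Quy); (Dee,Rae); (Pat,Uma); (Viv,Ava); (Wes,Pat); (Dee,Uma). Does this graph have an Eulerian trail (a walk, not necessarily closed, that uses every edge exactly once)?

Degrees: Uma:2, Viv:2, Ivy:2, Dee:6, Rae:3, Ava:3, Wes:2, Hal:1, Pat:5, Quy:4
Odd-degree vertices: Rae, Ava, Hal, Pat (4 total).
An Eulerian trail requires 0 or 2 odd-degree vertices; here there are 4.

No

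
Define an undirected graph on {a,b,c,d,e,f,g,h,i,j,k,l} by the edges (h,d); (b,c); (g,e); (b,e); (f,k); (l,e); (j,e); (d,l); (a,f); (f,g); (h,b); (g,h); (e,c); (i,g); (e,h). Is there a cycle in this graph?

Yes

The graph has 12 vertices, 15 edges, and 1 connected component.
Since 15 > 12 - 1, a cycle must exist; for instance e-l-d-h-e.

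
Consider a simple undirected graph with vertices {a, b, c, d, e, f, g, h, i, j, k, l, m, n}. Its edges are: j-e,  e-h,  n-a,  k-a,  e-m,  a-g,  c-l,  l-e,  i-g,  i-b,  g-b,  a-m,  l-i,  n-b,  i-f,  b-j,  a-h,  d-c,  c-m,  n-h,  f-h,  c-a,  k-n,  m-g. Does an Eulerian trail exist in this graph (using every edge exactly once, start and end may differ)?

Degrees: a:6, b:4, c:4, d:1, e:4, f:2, g:4, h:4, i:4, j:2, k:2, l:3, m:4, n:4
Odd-degree vertices: d, l (2 total).
With 2 odd-degree vertices and all edges in one connected piece, an Eulerian trail exists (from d to l).

Yes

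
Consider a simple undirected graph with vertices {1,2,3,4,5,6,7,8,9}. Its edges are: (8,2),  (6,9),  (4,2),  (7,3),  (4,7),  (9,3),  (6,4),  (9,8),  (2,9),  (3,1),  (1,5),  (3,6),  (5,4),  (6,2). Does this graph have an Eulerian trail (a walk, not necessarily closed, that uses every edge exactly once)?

Degrees: 1:2, 2:4, 3:4, 4:4, 5:2, 6:4, 7:2, 8:2, 9:4
Odd-degree vertices: none (0 total).
With 0 odd-degree vertices and all edges in one connected piece, an Eulerian trail exists.

Yes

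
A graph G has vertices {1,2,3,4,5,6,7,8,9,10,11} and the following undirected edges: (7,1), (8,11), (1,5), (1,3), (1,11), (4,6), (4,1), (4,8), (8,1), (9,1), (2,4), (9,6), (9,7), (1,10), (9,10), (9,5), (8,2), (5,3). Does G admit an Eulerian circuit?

No

Degrees: 1:8, 2:2, 3:2, 4:4, 5:3, 6:2, 7:2, 8:4, 9:5, 10:2, 11:2
Vertices with odd degree: 5, 9. An Eulerian circuit requires all degrees even.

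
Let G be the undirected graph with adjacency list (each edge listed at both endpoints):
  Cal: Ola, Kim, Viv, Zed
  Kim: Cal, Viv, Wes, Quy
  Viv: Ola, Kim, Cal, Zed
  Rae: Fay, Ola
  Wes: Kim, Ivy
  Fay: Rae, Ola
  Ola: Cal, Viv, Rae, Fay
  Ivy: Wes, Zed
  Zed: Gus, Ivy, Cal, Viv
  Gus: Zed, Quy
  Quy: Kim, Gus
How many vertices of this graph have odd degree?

Degrees: Cal:4, Kim:4, Viv:4, Rae:2, Wes:2, Fay:2, Ola:4, Ivy:2, Zed:4, Gus:2, Quy:2
Odd-degree vertices: none.

0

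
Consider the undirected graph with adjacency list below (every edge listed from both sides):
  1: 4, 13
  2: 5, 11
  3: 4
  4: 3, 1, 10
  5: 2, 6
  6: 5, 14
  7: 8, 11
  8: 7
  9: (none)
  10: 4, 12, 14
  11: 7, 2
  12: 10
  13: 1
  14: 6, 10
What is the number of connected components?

Component: {9}
Component: {1, 2, 3, 4, 5, 6, 7, 8, 10, 11, 12, 13, 14}

2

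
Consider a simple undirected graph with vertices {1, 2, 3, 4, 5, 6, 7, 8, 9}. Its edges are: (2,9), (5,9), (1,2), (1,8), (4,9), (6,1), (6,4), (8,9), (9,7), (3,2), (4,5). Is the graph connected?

Yes

A breadth-first search from 1 visits 1, 2, 8, 6, 9, 3, 4, 5, 7 — all 9 vertices — so the graph is connected.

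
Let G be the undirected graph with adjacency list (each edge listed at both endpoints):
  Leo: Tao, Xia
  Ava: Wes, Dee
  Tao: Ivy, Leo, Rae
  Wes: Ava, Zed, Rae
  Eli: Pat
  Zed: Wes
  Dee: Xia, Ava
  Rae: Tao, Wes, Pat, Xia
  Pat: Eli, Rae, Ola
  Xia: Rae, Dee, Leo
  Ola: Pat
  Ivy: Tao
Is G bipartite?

The cycle Wes-Ava-Dee-Xia-Rae-Wes has length 5, which is odd, so the graph is not bipartite.

No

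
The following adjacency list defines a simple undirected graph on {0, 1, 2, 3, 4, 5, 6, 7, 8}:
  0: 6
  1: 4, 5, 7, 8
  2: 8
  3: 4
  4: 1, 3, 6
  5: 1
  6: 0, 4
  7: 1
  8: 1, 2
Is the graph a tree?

The graph has 9 vertices and 8 edges.
Connected and |E| = |V| - 1, which characterizes a tree.

Yes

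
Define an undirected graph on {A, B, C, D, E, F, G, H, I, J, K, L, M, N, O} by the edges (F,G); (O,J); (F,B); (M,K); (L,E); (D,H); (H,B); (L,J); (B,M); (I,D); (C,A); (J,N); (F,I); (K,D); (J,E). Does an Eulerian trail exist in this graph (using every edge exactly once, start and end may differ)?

No

Degrees: A:1, B:3, C:1, D:3, E:2, F:3, G:1, H:2, I:2, J:4, K:2, L:2, M:2, N:1, O:1
Odd-degree vertices: A, B, C, D, F, G, N, O (8 total).
With 8 odd-degree vertices (more than two), no single trail can use every edge.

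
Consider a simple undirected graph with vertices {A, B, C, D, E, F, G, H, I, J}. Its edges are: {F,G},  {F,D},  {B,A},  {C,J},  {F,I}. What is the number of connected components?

Component: {E}
Component: {H}
Component: {A, B}
Component: {C, J}
Component: {D, F, G, I}

5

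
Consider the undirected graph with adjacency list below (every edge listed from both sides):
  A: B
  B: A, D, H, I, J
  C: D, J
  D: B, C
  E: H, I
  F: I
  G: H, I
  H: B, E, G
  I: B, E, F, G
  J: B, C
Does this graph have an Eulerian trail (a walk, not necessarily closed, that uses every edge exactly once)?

No

Degrees: A:1, B:5, C:2, D:2, E:2, F:1, G:2, H:3, I:4, J:2
Odd-degree vertices: A, B, F, H (4 total).
With 4 odd-degree vertices (more than two), no single trail can use every edge.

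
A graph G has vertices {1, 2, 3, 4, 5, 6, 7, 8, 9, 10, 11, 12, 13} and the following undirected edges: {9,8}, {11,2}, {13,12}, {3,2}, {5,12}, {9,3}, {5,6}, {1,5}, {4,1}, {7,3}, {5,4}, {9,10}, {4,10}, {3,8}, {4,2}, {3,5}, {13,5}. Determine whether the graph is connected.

Yes

A breadth-first search from 1 visits 1, 5, 4, 3, 13, 6, 12, 2, 10, 8, 7, 9, 11 — all 13 vertices — so the graph is connected.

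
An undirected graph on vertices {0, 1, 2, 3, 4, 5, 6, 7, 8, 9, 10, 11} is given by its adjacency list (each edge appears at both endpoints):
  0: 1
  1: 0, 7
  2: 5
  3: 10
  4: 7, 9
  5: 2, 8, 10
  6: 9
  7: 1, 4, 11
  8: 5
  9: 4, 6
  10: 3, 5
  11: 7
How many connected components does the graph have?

2

Component: {2, 3, 5, 8, 10}
Component: {0, 1, 4, 6, 7, 9, 11}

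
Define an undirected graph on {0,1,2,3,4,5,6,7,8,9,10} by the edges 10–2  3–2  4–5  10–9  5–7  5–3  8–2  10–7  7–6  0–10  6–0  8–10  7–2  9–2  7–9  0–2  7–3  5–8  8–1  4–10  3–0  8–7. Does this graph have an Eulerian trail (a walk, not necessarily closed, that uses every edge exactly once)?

No

Degrees: 0:4, 1:1, 2:6, 3:4, 4:2, 5:4, 6:2, 7:7, 8:5, 9:3, 10:6
Odd-degree vertices: 1, 7, 8, 9 (4 total).
With 4 odd-degree vertices (more than two), no single trail can use every edge.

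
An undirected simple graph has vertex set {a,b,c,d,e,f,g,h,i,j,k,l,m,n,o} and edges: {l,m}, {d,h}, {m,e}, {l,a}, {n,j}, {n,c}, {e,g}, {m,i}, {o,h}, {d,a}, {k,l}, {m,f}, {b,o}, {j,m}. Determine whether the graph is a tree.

Yes

The graph has 15 vertices and 14 edges.
Connected and |E| = |V| - 1, which characterizes a tree.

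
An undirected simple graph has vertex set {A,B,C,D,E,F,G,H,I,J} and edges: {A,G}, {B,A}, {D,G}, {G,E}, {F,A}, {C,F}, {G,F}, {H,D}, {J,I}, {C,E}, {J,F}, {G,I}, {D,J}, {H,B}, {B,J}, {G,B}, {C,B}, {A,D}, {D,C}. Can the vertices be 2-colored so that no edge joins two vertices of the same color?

A-G-F-A is an odd cycle (length 3), and a bipartite graph can contain only even cycles.

No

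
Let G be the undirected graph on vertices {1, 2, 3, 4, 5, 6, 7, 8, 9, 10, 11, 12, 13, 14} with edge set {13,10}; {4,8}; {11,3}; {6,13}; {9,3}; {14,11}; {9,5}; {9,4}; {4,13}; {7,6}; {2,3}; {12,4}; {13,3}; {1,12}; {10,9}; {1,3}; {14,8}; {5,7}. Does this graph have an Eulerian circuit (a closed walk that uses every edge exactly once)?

Degrees: 1:2, 2:1, 3:5, 4:4, 5:2, 6:2, 7:2, 8:2, 9:4, 10:2, 11:2, 12:2, 13:4, 14:2
Vertices with odd degree: 2, 3. An Eulerian circuit requires all degrees even.

No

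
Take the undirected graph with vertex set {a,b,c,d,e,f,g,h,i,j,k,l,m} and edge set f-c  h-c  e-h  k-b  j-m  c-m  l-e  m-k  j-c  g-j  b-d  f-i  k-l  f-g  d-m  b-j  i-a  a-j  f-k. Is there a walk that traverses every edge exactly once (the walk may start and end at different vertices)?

Yes

Degrees: a:2, b:3, c:4, d:2, e:2, f:4, g:2, h:2, i:2, j:5, k:4, l:2, m:4
Odd-degree vertices: b, j (2 total).
With 2 odd-degree vertices and all edges in one connected piece, an Eulerian trail exists (from b to j).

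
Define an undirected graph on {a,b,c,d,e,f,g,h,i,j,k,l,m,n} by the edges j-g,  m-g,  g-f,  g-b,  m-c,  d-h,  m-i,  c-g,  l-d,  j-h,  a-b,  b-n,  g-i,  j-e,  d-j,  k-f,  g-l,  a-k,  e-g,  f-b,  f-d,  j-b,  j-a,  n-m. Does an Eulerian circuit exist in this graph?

Degrees: a:3, b:5, c:2, d:4, e:2, f:4, g:8, h:2, i:2, j:6, k:2, l:2, m:4, n:2
Vertices with odd degree: a, b. An Eulerian circuit requires all degrees even.

No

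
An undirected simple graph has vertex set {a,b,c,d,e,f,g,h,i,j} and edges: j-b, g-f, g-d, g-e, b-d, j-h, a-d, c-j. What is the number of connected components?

Component: {i}
Component: {a, b, c, d, e, f, g, h, j}

2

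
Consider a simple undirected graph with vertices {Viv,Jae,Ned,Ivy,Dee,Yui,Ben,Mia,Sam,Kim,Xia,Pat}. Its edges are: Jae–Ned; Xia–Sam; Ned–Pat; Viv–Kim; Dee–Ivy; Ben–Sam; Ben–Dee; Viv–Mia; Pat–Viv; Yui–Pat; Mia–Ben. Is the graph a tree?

Yes

The graph has 12 vertices and 11 edges.
Connected and |E| = |V| - 1, which characterizes a tree.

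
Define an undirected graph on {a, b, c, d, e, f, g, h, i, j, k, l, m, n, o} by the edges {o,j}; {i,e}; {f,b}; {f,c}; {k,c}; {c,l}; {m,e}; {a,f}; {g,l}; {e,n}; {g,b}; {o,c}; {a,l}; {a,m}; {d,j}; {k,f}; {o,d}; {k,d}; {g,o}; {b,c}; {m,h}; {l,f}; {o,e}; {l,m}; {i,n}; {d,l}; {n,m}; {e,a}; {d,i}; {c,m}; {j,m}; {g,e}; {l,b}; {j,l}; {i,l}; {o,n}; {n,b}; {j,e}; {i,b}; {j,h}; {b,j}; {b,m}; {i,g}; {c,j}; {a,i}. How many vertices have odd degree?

Degrees: a:5, b:8, c:7, d:5, e:7, f:5, g:5, h:2, i:7, j:8, k:3, l:9, m:8, n:5, o:6
Odd-degree vertices: a, c, d, e, f, g, i, k, l, n.

10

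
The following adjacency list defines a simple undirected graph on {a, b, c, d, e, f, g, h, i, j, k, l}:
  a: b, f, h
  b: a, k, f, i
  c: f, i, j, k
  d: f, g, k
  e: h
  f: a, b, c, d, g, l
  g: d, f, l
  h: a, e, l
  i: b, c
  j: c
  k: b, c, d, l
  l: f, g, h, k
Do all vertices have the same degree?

Degrees: a:3, b:4, c:4, d:3, e:1, f:6, g:3, h:3, i:2, j:1, k:4, l:4
Vertex e has degree 1 while f has degree 6, so the graph is not regular.

No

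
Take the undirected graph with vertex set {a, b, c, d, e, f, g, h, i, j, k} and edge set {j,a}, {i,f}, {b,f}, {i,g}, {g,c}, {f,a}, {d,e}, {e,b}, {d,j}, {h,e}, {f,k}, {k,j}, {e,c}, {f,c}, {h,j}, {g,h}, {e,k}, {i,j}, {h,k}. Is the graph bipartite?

No

e-h-k-e is an odd cycle (length 3), and a bipartite graph can contain only even cycles.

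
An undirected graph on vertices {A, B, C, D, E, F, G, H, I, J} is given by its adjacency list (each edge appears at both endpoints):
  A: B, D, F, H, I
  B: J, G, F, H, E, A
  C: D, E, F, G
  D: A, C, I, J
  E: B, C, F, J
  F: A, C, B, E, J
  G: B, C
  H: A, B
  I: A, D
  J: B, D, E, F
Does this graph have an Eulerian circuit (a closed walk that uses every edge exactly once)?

Degrees: A:5, B:6, C:4, D:4, E:4, F:5, G:2, H:2, I:2, J:4
A, F have odd degree; an Eulerian circuit needs every degree to be even, so none exists.

No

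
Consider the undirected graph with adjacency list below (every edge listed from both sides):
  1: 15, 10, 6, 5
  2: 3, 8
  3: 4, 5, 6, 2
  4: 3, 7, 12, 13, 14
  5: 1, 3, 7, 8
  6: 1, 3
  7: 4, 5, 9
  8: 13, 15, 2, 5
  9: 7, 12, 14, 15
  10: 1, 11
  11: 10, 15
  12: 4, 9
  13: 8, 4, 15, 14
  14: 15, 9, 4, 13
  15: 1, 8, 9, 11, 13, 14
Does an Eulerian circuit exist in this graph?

Degrees: 1:4, 2:2, 3:4, 4:5, 5:4, 6:2, 7:3, 8:4, 9:4, 10:2, 11:2, 12:2, 13:4, 14:4, 15:6
Vertices with odd degree: 4, 7. An Eulerian circuit requires all degrees even.

No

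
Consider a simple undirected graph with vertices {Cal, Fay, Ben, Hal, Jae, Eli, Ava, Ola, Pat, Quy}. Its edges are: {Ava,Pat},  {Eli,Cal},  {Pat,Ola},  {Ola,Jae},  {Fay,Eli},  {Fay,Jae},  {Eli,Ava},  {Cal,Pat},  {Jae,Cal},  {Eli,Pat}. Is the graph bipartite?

The cycle Ava-Eli-Pat-Ava has length 3, which is odd, so the graph is not bipartite.

No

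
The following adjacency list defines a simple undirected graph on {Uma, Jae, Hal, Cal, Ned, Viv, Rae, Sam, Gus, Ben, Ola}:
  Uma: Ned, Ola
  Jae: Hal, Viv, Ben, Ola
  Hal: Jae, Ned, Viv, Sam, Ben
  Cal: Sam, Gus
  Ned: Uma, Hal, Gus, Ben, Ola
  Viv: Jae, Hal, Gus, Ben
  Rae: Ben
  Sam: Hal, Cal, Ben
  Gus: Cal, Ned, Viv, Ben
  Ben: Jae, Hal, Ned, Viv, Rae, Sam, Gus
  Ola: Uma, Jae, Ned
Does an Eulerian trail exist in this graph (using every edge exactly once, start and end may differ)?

Degrees: Uma:2, Jae:4, Hal:5, Cal:2, Ned:5, Viv:4, Rae:1, Sam:3, Gus:4, Ben:7, Ola:3
Odd-degree vertices: Hal, Ned, Rae, Sam, Ben, Ola (6 total).
With 6 odd-degree vertices (more than two), no single trail can use every edge.

No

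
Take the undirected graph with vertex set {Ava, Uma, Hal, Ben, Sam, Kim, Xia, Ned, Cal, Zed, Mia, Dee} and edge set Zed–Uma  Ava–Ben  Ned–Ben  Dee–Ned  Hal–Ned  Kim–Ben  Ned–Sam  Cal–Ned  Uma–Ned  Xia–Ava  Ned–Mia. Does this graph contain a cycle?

|V| = 12, |E| = 11, number of components = 1.
Since 11 = 12 - 1, the graph is a forest and contains no cycle.

No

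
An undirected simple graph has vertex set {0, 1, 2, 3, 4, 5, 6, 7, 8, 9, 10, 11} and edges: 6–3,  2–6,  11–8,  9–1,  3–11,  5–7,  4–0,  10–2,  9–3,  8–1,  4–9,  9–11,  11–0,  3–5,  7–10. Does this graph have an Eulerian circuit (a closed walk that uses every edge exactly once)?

Degrees: 0:2, 1:2, 2:2, 3:4, 4:2, 5:2, 6:2, 7:2, 8:2, 9:4, 10:2, 11:4
All degrees are even and the non-isolated vertices are connected — an Eulerian circuit exists.

Yes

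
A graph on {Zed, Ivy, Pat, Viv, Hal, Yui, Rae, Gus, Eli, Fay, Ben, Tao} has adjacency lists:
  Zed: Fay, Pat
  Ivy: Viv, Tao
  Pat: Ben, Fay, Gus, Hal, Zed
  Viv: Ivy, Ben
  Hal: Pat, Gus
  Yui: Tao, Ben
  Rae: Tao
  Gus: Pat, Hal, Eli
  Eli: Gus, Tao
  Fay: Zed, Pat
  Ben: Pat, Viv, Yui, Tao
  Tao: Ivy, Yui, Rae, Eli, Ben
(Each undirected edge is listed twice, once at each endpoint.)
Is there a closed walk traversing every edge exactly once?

Degrees: Zed:2, Ivy:2, Pat:5, Viv:2, Hal:2, Yui:2, Rae:1, Gus:3, Eli:2, Fay:2, Ben:4, Tao:5
Vertices with odd degree: Pat, Rae, Gus, Tao. An Eulerian circuit requires all degrees even.

No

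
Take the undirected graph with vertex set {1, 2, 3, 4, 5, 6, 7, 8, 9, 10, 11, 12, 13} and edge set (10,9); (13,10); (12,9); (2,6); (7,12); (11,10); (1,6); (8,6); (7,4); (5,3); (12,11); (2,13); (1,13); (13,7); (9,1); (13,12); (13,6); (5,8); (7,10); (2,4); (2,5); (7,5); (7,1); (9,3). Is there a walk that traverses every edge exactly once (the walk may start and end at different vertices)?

Degrees: 1:4, 2:4, 3:2, 4:2, 5:4, 6:4, 7:6, 8:2, 9:4, 10:4, 11:2, 12:4, 13:6
Odd-degree vertices: none (0 total).
The non-isolated vertices are connected and exactly 0 have odd degree, so an Eulerian trail exists.

Yes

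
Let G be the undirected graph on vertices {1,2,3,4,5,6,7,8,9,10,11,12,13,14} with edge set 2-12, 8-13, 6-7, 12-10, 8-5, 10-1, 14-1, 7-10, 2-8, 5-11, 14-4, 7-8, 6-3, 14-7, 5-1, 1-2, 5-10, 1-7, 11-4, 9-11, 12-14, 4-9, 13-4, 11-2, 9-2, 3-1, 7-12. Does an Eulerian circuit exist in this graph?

Degrees: 1:6, 2:5, 3:2, 4:4, 5:4, 6:2, 7:6, 8:4, 9:3, 10:4, 11:4, 12:4, 13:2, 14:4
2, 9 have odd degree; an Eulerian circuit needs every degree to be even, so none exists.

No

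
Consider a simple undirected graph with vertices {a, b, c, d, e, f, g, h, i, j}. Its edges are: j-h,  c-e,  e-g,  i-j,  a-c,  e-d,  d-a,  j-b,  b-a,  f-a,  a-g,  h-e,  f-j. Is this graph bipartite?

Color {b, c, d, f, g, h, i} black and {a, e, j} white. No edge joins two same-colored vertices, so the graph is bipartite.

Yes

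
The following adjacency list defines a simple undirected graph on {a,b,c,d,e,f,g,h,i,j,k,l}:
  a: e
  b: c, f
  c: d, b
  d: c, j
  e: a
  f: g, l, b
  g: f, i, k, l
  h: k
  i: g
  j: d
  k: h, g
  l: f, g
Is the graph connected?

Component: {a, e}
Component: {b, c, d, f, g, h, i, j, k, l}
There are 2 separate components, so the graph is not connected.

No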